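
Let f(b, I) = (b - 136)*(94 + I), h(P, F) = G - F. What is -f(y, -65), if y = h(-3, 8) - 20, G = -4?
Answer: 4872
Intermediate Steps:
h(P, F) = -4 - F
y = -32 (y = (-4 - 1*8) - 20 = (-4 - 8) - 20 = -12 - 20 = -32)
f(b, I) = (-136 + b)*(94 + I)
-f(y, -65) = -(-12784 - 136*(-65) + 94*(-32) - 65*(-32)) = -(-12784 + 8840 - 3008 + 2080) = -1*(-4872) = 4872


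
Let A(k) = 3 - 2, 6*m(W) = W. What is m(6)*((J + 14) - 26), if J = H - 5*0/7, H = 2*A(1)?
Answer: -10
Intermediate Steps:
m(W) = W/6
A(k) = 1
H = 2 (H = 2*1 = 2)
J = 2 (J = 2 - 5*0/7 = 2 + 0*(1/7) = 2 + 0 = 2)
m(6)*((J + 14) - 26) = ((1/6)*6)*((2 + 14) - 26) = 1*(16 - 26) = 1*(-10) = -10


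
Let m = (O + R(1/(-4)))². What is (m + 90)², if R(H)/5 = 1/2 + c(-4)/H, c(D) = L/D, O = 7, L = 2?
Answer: 3538161/16 ≈ 2.2114e+5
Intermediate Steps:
c(D) = 2/D
R(H) = 5/2 - 5/(2*H) (R(H) = 5*(1/2 + (2/(-4))/H) = 5*(1*(½) + (2*(-¼))/H) = 5*(½ - 1/(2*H)) = 5/2 - 5/(2*H))
m = 1521/4 (m = (7 + 5*(-1 + 1/(-4))/(2*(1/(-4))))² = (7 + 5*(-1 - ¼)/(2*(-¼)))² = (7 + (5/2)*(-4)*(-5/4))² = (7 + 25/2)² = (39/2)² = 1521/4 ≈ 380.25)
(m + 90)² = (1521/4 + 90)² = (1881/4)² = 3538161/16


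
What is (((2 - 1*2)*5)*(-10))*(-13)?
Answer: 0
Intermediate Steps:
(((2 - 1*2)*5)*(-10))*(-13) = (((2 - 2)*5)*(-10))*(-13) = ((0*5)*(-10))*(-13) = (0*(-10))*(-13) = 0*(-13) = 0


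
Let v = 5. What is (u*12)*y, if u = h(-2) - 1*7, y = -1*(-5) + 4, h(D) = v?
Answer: -216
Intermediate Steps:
h(D) = 5
y = 9 (y = 5 + 4 = 9)
u = -2 (u = 5 - 1*7 = 5 - 7 = -2)
(u*12)*y = -2*12*9 = -24*9 = -216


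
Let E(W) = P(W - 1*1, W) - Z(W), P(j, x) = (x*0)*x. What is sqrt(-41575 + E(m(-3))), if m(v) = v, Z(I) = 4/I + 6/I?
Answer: I*sqrt(374145)/3 ≈ 203.89*I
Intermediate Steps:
Z(I) = 10/I
P(j, x) = 0 (P(j, x) = 0*x = 0)
E(W) = -10/W (E(W) = 0 - 10/W = -10/W)
sqrt(-41575 + E(m(-3))) = sqrt(-41575 - 10/(-3)) = sqrt(-41575 - 10*(-1/3)) = sqrt(-41575 + 10/3) = sqrt(-124715/3) = I*sqrt(374145)/3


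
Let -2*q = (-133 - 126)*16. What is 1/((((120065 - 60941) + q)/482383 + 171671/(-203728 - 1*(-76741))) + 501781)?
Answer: 61256370021/30737207565431860 ≈ 1.9929e-6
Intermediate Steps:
q = 2072 (q = -(-133 - 126)*16/2 = -(-259)*16/2 = -½*(-4144) = 2072)
1/((((120065 - 60941) + q)/482383 + 171671/(-203728 - 1*(-76741))) + 501781) = 1/((((120065 - 60941) + 2072)/482383 + 171671/(-203728 - 1*(-76741))) + 501781) = 1/(((59124 + 2072)*(1/482383) + 171671/(-203728 + 76741)) + 501781) = 1/((61196*(1/482383) + 171671/(-126987)) + 501781) = 1/((61196/482383 + 171671*(-1/126987)) + 501781) = 1/((61196/482383 - 171671/126987) + 501781) = 1/(-75040075541/61256370021 + 501781) = 1/(30737207565431860/61256370021) = 61256370021/30737207565431860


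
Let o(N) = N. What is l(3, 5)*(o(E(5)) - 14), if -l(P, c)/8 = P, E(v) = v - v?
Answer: 336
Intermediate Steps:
E(v) = 0
l(P, c) = -8*P
l(3, 5)*(o(E(5)) - 14) = (-8*3)*(0 - 14) = -24*(-14) = 336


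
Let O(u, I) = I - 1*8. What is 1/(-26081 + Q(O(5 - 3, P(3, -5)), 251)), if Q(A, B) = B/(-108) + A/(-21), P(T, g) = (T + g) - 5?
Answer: -756/19718453 ≈ -3.8340e-5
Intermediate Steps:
P(T, g) = -5 + T + g
O(u, I) = -8 + I (O(u, I) = I - 8 = -8 + I)
Q(A, B) = -A/21 - B/108 (Q(A, B) = B*(-1/108) + A*(-1/21) = -B/108 - A/21 = -A/21 - B/108)
1/(-26081 + Q(O(5 - 3, P(3, -5)), 251)) = 1/(-26081 + (-(-8 + (-5 + 3 - 5))/21 - 1/108*251)) = 1/(-26081 + (-(-8 - 7)/21 - 251/108)) = 1/(-26081 + (-1/21*(-15) - 251/108)) = 1/(-26081 + (5/7 - 251/108)) = 1/(-26081 - 1217/756) = 1/(-19718453/756) = -756/19718453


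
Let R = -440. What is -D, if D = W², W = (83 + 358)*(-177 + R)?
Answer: -74036777409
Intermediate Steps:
W = -272097 (W = (83 + 358)*(-177 - 440) = 441*(-617) = -272097)
D = 74036777409 (D = (-272097)² = 74036777409)
-D = -1*74036777409 = -74036777409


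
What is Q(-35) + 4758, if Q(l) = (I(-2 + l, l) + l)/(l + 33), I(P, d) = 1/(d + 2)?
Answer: 157592/33 ≈ 4775.5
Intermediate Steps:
I(P, d) = 1/(2 + d)
Q(l) = (l + 1/(2 + l))/(33 + l) (Q(l) = (1/(2 + l) + l)/(l + 33) = (l + 1/(2 + l))/(33 + l))
Q(-35) + 4758 = (1 - 35*(2 - 35))/((2 - 35)*(33 - 35)) + 4758 = (1 - 35*(-33))/(-33*(-2)) + 4758 = -1/33*(-1/2)*(1 + 1155) + 4758 = -1/33*(-1/2)*1156 + 4758 = 578/33 + 4758 = 157592/33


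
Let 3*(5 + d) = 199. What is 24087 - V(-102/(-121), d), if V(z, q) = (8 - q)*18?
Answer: 25047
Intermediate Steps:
d = 184/3 (d = -5 + (1/3)*199 = -5 + 199/3 = 184/3 ≈ 61.333)
V(z, q) = 144 - 18*q
24087 - V(-102/(-121), d) = 24087 - (144 - 18*184/3) = 24087 - (144 - 1104) = 24087 - 1*(-960) = 24087 + 960 = 25047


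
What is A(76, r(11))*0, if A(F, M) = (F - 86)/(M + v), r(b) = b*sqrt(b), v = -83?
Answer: 0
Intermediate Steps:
r(b) = b**(3/2)
A(F, M) = (-86 + F)/(-83 + M) (A(F, M) = (F - 86)/(M - 83) = (-86 + F)/(-83 + M))
A(76, r(11))*0 = ((-86 + 76)/(-83 + 11**(3/2)))*0 = (-10/(-83 + 11*sqrt(11)))*0 = -10/(-83 + 11*sqrt(11))*0 = 0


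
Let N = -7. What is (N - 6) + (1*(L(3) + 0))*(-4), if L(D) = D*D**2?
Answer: -121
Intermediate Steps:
L(D) = D**3
(N - 6) + (1*(L(3) + 0))*(-4) = (-7 - 6) + (1*(3**3 + 0))*(-4) = -13 + (1*(27 + 0))*(-4) = -13 + (1*27)*(-4) = -13 + 27*(-4) = -13 - 108 = -121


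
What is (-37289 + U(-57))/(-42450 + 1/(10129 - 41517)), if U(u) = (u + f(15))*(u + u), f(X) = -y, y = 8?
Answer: 937842052/1332420601 ≈ 0.70386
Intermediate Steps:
f(X) = -8 (f(X) = -1*8 = -8)
U(u) = 2*u*(-8 + u) (U(u) = (u - 8)*(u + u) = (-8 + u)*(2*u) = 2*u*(-8 + u))
(-37289 + U(-57))/(-42450 + 1/(10129 - 41517)) = (-37289 + 2*(-57)*(-8 - 57))/(-42450 + 1/(10129 - 41517)) = (-37289 + 2*(-57)*(-65))/(-42450 + 1/(-31388)) = (-37289 + 7410)/(-42450 - 1/31388) = -29879/(-1332420601/31388) = -29879*(-31388/1332420601) = 937842052/1332420601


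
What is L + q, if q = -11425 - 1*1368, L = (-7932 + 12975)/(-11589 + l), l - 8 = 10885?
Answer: -2969657/232 ≈ -12800.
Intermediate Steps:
l = 10893 (l = 8 + 10885 = 10893)
L = -1681/232 (L = (-7932 + 12975)/(-11589 + 10893) = 5043/(-696) = 5043*(-1/696) = -1681/232 ≈ -7.2457)
q = -12793 (q = -11425 - 1368 = -12793)
L + q = -1681/232 - 12793 = -2969657/232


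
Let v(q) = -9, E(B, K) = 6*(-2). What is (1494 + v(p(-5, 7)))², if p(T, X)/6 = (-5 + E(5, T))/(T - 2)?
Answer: 2205225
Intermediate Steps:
E(B, K) = -12
p(T, X) = -102/(-2 + T) (p(T, X) = 6*((-5 - 12)/(T - 2)) = 6*(-17/(-2 + T)) = -102/(-2 + T))
(1494 + v(p(-5, 7)))² = (1494 - 9)² = 1485² = 2205225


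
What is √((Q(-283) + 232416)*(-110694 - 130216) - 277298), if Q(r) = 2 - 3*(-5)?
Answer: 4*I*√3499731958 ≈ 2.3663e+5*I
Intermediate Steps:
Q(r) = 17 (Q(r) = 2 + 15 = 17)
√((Q(-283) + 232416)*(-110694 - 130216) - 277298) = √((17 + 232416)*(-110694 - 130216) - 277298) = √(232433*(-240910) - 277298) = √(-55995434030 - 277298) = √(-55995711328) = 4*I*√3499731958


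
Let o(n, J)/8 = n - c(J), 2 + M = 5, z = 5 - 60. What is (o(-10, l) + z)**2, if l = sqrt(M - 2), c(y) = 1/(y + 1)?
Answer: 19321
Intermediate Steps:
z = -55
M = 3 (M = -2 + 5 = 3)
c(y) = 1/(1 + y)
l = 1 (l = sqrt(3 - 2) = sqrt(1) = 1)
o(n, J) = -8/(1 + J) + 8*n (o(n, J) = 8*(n - 1/(1 + J)) = -8/(1 + J) + 8*n)
(o(-10, l) + z)**2 = (8*(-1 - 10*(1 + 1))/(1 + 1) - 55)**2 = (8*(-1 - 10*2)/2 - 55)**2 = (8*(1/2)*(-1 - 20) - 55)**2 = (8*(1/2)*(-21) - 55)**2 = (-84 - 55)**2 = (-139)**2 = 19321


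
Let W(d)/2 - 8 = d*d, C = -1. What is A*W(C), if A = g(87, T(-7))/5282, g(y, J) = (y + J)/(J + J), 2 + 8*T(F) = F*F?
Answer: 6687/248254 ≈ 0.026936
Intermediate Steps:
T(F) = -¼ + F²/8 (T(F) = -¼ + (F*F)/8 = -¼ + F²/8)
g(y, J) = (J + y)/(2*J) (g(y, J) = (J + y)/((2*J)) = (J + y)*(1/(2*J)) = (J + y)/(2*J))
A = 743/496508 (A = (((-¼ + (⅛)*(-7)²) + 87)/(2*(-¼ + (⅛)*(-7)²)))/5282 = (((-¼ + (⅛)*49) + 87)/(2*(-¼ + (⅛)*49)))*(1/5282) = (((-¼ + 49/8) + 87)/(2*(-¼ + 49/8)))*(1/5282) = ((47/8 + 87)/(2*(47/8)))*(1/5282) = ((½)*(8/47)*(743/8))*(1/5282) = (743/94)*(1/5282) = 743/496508 ≈ 0.0014965)
W(d) = 16 + 2*d² (W(d) = 16 + 2*(d*d) = 16 + 2*d²)
A*W(C) = 743*(16 + 2*(-1)²)/496508 = 743*(16 + 2*1)/496508 = 743*(16 + 2)/496508 = (743/496508)*18 = 6687/248254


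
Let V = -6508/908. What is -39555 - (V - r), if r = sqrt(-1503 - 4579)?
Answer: -8977358/227 + I*sqrt(6082) ≈ -39548.0 + 77.987*I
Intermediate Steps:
r = I*sqrt(6082) (r = sqrt(-6082) = I*sqrt(6082) ≈ 77.987*I)
V = -1627/227 (V = -6508*1/908 = -1627/227 ≈ -7.1674)
-39555 - (V - r) = -39555 - (-1627/227 - I*sqrt(6082)) = -39555 + (1627/227 + I*sqrt(6082)) = -8977358/227 + I*sqrt(6082)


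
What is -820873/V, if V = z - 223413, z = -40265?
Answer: 820873/263678 ≈ 3.1132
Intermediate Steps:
V = -263678 (V = -40265 - 223413 = -263678)
-820873/V = -820873/(-263678) = -820873*(-1/263678) = 820873/263678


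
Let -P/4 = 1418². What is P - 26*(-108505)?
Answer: -5221766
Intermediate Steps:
P = -8042896 (P = -4*1418² = -4*2010724 = -8042896)
P - 26*(-108505) = -8042896 - 26*(-108505) = -8042896 - 1*(-2821130) = -8042896 + 2821130 = -5221766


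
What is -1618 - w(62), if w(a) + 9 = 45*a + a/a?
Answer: -4400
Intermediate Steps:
w(a) = -8 + 45*a (w(a) = -9 + (45*a + a/a) = -9 + (45*a + 1) = -9 + (1 + 45*a) = -8 + 45*a)
-1618 - w(62) = -1618 - (-8 + 45*62) = -1618 - (-8 + 2790) = -1618 - 1*2782 = -1618 - 2782 = -4400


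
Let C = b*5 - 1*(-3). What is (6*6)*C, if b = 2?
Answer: 468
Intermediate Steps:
C = 13 (C = 2*5 - 1*(-3) = 10 + 3 = 13)
(6*6)*C = (6*6)*13 = 36*13 = 468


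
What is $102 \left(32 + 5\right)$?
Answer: $3774$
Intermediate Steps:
$102 \left(32 + 5\right) = 102 \cdot 37 = 3774$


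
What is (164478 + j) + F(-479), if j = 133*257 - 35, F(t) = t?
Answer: 198145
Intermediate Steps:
j = 34146 (j = 34181 - 35 = 34146)
(164478 + j) + F(-479) = (164478 + 34146) - 479 = 198624 - 479 = 198145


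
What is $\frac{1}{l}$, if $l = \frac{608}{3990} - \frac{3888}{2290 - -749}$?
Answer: $- \frac{106365}{119872} \approx -0.88732$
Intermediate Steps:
$l = - \frac{119872}{106365}$ ($l = 608 \cdot \frac{1}{3990} - \frac{3888}{2290 + 749} = \frac{16}{105} - \frac{3888}{3039} = \frac{16}{105} - \frac{1296}{1013} = - \frac{119872}{106365} \approx -1.127$)
$\frac{1}{l} = \frac{1}{- \frac{119872}{106365}} = - \frac{106365}{119872}$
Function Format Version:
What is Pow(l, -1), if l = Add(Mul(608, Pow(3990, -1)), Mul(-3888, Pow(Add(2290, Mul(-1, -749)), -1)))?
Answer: Rational(-106365, 119872) ≈ -0.88732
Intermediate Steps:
l = Rational(-119872, 106365) (l = Add(Mul(608, Rational(1, 3990)), Mul(-3888, Pow(Add(2290, 749), -1))) = Add(Rational(16, 105), Mul(-3888, Pow(3039, -1))) = Add(Rational(16, 105), Mul(-3888, Rational(1, 3039))) = Add(Rational(16, 105), Rational(-1296, 1013)) = Rational(-119872, 106365) ≈ -1.1270)
Pow(l, -1) = Pow(Rational(-119872, 106365), -1) = Rational(-106365, 119872)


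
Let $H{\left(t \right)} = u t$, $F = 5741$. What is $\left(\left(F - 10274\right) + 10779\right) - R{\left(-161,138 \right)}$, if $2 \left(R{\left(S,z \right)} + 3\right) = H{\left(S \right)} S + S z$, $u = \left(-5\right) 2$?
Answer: $146963$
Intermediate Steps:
$u = -10$
$H{\left(t \right)} = - 10 t$
$R{\left(S,z \right)} = -3 - 5 S^{2} + \frac{S z}{2}$ ($R{\left(S,z \right)} = -3 + \frac{- 10 S S + S z}{2} = -3 + \frac{- 10 S^{2} + S z}{2} = -3 - \left(5 S^{2} - \frac{S z}{2}\right) = -3 - 5 S^{2} + \frac{S z}{2}$)
$\left(\left(F - 10274\right) + 10779\right) - R{\left(-161,138 \right)} = \left(\left(5741 - 10274\right) + 10779\right) - \left(-3 - 5 \left(-161\right)^{2} + \frac{1}{2} \left(-161\right) 138\right) = \left(-4533 + 10779\right) - \left(-3 - 129605 - 11109\right) = 6246 - \left(-3 - 129605 - 11109\right) = 6246 - -140717 = 6246 + 140717 = 146963$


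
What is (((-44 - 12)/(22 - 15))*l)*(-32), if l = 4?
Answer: 1024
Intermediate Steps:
(((-44 - 12)/(22 - 15))*l)*(-32) = (((-44 - 12)/(22 - 15))*4)*(-32) = (-56/7*4)*(-32) = (-56*1/7*4)*(-32) = -8*4*(-32) = -32*(-32) = 1024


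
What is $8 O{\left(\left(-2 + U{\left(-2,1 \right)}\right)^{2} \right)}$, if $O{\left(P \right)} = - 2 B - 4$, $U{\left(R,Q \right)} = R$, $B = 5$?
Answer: $-112$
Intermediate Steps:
$O{\left(P \right)} = -14$ ($O{\left(P \right)} = \left(-2\right) 5 - 4 = -10 - 4 = -14$)
$8 O{\left(\left(-2 + U{\left(-2,1 \right)}\right)^{2} \right)} = 8 \left(-14\right) = -112$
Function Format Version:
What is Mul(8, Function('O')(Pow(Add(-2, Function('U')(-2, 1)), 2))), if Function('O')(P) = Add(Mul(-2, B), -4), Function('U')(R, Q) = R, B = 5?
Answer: -112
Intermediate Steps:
Function('O')(P) = -14 (Function('O')(P) = Add(Mul(-2, 5), -4) = Add(-10, -4) = -14)
Mul(8, Function('O')(Pow(Add(-2, Function('U')(-2, 1)), 2))) = Mul(8, -14) = -112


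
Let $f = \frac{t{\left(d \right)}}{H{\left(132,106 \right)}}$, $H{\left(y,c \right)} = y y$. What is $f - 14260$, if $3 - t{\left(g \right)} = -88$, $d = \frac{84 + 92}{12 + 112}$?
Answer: $- \frac{248466149}{17424} \approx -14260.0$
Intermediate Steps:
$d = \frac{44}{31}$ ($d = \frac{176}{124} = 176 \cdot \frac{1}{124} = \frac{44}{31} \approx 1.4194$)
$H{\left(y,c \right)} = y^{2}$
$t{\left(g \right)} = 91$ ($t{\left(g \right)} = 3 - -88 = 3 + 88 = 91$)
$f = \frac{91}{17424}$ ($f = \frac{91}{132^{2}} = \frac{91}{17424} \approx 0.0052227$)
$f - 14260 = \frac{91}{17424} - 14260 = - \frac{248466149}{17424}$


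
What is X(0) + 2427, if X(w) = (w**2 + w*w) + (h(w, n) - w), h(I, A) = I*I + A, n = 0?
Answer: 2427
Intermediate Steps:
h(I, A) = A + I**2 (h(I, A) = I**2 + A = A + I**2)
X(w) = -w + 3*w**2 (X(w) = (w**2 + w*w) + ((0 + w**2) - w) = (w**2 + w**2) + (w**2 - w) = 2*w**2 + (w**2 - w) = -w + 3*w**2)
X(0) + 2427 = 0*(-1 + 3*0) + 2427 = 0*(-1 + 0) + 2427 = 0*(-1) + 2427 = 0 + 2427 = 2427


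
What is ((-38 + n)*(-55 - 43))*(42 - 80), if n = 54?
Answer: 59584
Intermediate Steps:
((-38 + n)*(-55 - 43))*(42 - 80) = ((-38 + 54)*(-55 - 43))*(42 - 80) = (16*(-98))*(-38) = -1568*(-38) = 59584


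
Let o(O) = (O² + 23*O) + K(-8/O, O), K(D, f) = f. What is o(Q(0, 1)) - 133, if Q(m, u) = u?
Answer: -108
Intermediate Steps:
o(O) = O² + 24*O (o(O) = (O² + 23*O) + O = O² + 24*O)
o(Q(0, 1)) - 133 = 1*(24 + 1) - 133 = 1*25 - 133 = 25 - 133 = -108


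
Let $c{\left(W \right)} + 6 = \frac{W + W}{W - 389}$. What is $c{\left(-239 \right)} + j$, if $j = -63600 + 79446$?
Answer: $\frac{4973999}{314} \approx 15841.0$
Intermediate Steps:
$j = 15846$
$c{\left(W \right)} = -6 + \frac{2 W}{-389 + W}$ ($c{\left(W \right)} = -6 + \frac{W + W}{W - 389} = -6 + \frac{2 W}{-389 + W}$)
$c{\left(-239 \right)} + j = \frac{2 \left(1167 - -478\right)}{-389 - 239} + 15846 = \frac{2 \left(1167 + 478\right)}{-628} + 15846 = 2 \left(- \frac{1}{628}\right) 1645 + 15846 = - \frac{1645}{314} + 15846 = \frac{4973999}{314}$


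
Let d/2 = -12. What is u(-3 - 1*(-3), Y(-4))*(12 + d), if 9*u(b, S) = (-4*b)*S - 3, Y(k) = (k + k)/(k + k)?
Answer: 4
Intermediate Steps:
d = -24 (d = 2*(-12) = -24)
Y(k) = 1 (Y(k) = (2*k)/((2*k)) = (2*k)*(1/(2*k)) = 1)
u(b, S) = -⅓ - 4*S*b/9 (u(b, S) = ((-4*b)*S - 3)/9 = (-4*S*b - 3)/9 = (-3 - 4*S*b)/9 = -⅓ - 4*S*b/9)
u(-3 - 1*(-3), Y(-4))*(12 + d) = (-⅓ - 4/9*1*(-3 - 1*(-3)))*(12 - 24) = (-⅓ - 4/9*1*(-3 + 3))*(-12) = (-⅓ - 4/9*1*0)*(-12) = (-⅓ + 0)*(-12) = -⅓*(-12) = 4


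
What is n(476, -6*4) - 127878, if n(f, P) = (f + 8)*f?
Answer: 102506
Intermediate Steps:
n(f, P) = f*(8 + f) (n(f, P) = (8 + f)*f = f*(8 + f))
n(476, -6*4) - 127878 = 476*(8 + 476) - 127878 = 476*484 - 127878 = 230384 - 127878 = 102506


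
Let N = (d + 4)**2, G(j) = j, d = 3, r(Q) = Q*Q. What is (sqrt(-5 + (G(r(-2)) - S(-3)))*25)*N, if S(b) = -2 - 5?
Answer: 1225*sqrt(6) ≈ 3000.6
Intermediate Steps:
r(Q) = Q**2
S(b) = -7
N = 49 (N = (3 + 4)**2 = 7**2 = 49)
(sqrt(-5 + (G(r(-2)) - S(-3)))*25)*N = (sqrt(-5 + ((-2)**2 - 1*(-7)))*25)*49 = (sqrt(-5 + (4 + 7))*25)*49 = (sqrt(-5 + 11)*25)*49 = (sqrt(6)*25)*49 = (25*sqrt(6))*49 = 1225*sqrt(6)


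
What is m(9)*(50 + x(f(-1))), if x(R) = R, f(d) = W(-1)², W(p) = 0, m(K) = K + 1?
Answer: 500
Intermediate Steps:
m(K) = 1 + K
f(d) = 0 (f(d) = 0² = 0)
m(9)*(50 + x(f(-1))) = (1 + 9)*(50 + 0) = 10*50 = 500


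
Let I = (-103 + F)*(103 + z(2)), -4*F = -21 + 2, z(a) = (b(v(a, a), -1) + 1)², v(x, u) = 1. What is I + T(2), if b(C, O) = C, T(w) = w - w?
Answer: -42051/4 ≈ -10513.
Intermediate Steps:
T(w) = 0
z(a) = 4 (z(a) = (1 + 1)² = 2² = 4)
F = 19/4 (F = -(-21 + 2)/4 = -¼*(-19) = 19/4 ≈ 4.7500)
I = -42051/4 (I = (-103 + 19/4)*(103 + 4) = -393/4*107 = -42051/4 ≈ -10513.)
I + T(2) = -42051/4 + 0 = -42051/4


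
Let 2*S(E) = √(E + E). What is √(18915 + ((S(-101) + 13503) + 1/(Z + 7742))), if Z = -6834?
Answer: √(6681868715 + 103058*I*√202)/454 ≈ 180.05 + 0.019734*I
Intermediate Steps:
S(E) = √2*√E/2 (S(E) = √(E + E)/2 = √(2*E)/2 = (√2*√E)/2 = √2*√E/2)
√(18915 + ((S(-101) + 13503) + 1/(Z + 7742))) = √(18915 + ((√2*√(-101)/2 + 13503) + 1/(-6834 + 7742))) = √(18915 + ((√2*(I*√101)/2 + 13503) + 1/908)) = √(18915 + ((I*√202/2 + 13503) + 1/908)) = √(18915 + ((13503 + I*√202/2) + 1/908)) = √(18915 + (12260725/908 + I*√202/2)) = √(29435545/908 + I*√202/2)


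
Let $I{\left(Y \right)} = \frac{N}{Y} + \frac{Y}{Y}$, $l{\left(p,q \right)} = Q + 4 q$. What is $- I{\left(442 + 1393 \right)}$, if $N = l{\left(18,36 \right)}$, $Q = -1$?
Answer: $- \frac{1978}{1835} \approx -1.0779$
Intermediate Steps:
$l{\left(p,q \right)} = -1 + 4 q$
$N = 143$ ($N = -1 + 4 \cdot 36 = -1 + 144 = 143$)
$I{\left(Y \right)} = 1 + \frac{143}{Y}$ ($I{\left(Y \right)} = \frac{143}{Y} + \frac{Y}{Y} = \frac{143}{Y} + 1 = 1 + \frac{143}{Y}$)
$- I{\left(442 + 1393 \right)} = - \frac{143 + \left(442 + 1393\right)}{442 + 1393} = - \frac{143 + 1835}{1835} = - \frac{1978}{1835}$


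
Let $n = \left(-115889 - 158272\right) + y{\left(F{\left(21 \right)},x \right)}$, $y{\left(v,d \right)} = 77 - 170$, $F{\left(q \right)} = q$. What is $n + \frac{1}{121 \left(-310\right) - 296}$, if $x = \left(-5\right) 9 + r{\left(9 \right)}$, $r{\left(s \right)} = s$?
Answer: $- \frac{10368446725}{37806} \approx -2.7425 \cdot 10^{5}$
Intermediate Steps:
$x = -36$ ($x = \left(-5\right) 9 + 9 = -45 + 9 = -36$)
$y{\left(v,d \right)} = -93$ ($y{\left(v,d \right)} = 77 - 170 = -93$)
$n = -274254$ ($n = \left(-115889 - 158272\right) - 93 = -274161 - 93 = -274254$)
$n + \frac{1}{121 \left(-310\right) - 296} = -274254 + \frac{1}{121 \left(-310\right) - 296} = -274254 + \frac{1}{-37510 - 296} = -274254 + \frac{1}{-37806} = -274254 - \frac{1}{37806} = - \frac{10368446725}{37806}$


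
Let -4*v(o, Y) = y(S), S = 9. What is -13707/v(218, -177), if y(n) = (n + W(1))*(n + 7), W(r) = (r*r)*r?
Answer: 13707/40 ≈ 342.67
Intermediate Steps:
W(r) = r³ (W(r) = r²*r = r³)
y(n) = (1 + n)*(7 + n) (y(n) = (n + 1³)*(n + 7) = (n + 1)*(7 + n) = (1 + n)*(7 + n))
v(o, Y) = -40 (v(o, Y) = -(7 + 9² + 8*9)/4 = -(7 + 81 + 72)/4 = -¼*160 = -40)
-13707/v(218, -177) = -13707/(-40) = -13707*(-1/40) = 13707/40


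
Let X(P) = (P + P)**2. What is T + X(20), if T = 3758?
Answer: 5358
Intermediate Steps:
X(P) = 4*P**2 (X(P) = (2*P)**2 = 4*P**2)
T + X(20) = 3758 + 4*20**2 = 3758 + 4*400 = 3758 + 1600 = 5358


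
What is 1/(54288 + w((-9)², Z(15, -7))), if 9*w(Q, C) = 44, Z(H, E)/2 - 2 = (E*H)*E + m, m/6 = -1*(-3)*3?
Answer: 9/488636 ≈ 1.8419e-5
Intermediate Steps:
m = 54 (m = 6*(-1*(-3)*3) = 6*(3*3) = 6*9 = 54)
Z(H, E) = 112 + 2*H*E² (Z(H, E) = 4 + 2*((E*H)*E + 54) = 4 + 2*(H*E² + 54) = 4 + 2*(54 + H*E²) = 4 + (108 + 2*H*E²) = 112 + 2*H*E²)
w(Q, C) = 44/9 (w(Q, C) = (⅑)*44 = 44/9)
1/(54288 + w((-9)², Z(15, -7))) = 1/(54288 + 44/9) = 1/(488636/9) = 9/488636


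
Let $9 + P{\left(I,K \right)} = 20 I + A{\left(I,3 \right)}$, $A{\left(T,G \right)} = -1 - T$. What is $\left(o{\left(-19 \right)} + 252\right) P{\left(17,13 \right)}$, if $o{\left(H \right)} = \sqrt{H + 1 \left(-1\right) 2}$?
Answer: $78876 + 313 i \sqrt{21} \approx 78876.0 + 1434.3 i$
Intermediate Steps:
$P{\left(I,K \right)} = -10 + 19 I$ ($P{\left(I,K \right)} = -9 + \left(20 I - \left(1 + I\right)\right) = -9 + \left(-1 + 19 I\right) = -10 + 19 I$)
$o{\left(H \right)} = \sqrt{-2 + H}$ ($o{\left(H \right)} = \sqrt{H - 2} = \sqrt{-2 + H}$)
$\left(o{\left(-19 \right)} + 252\right) P{\left(17,13 \right)} = \left(\sqrt{-2 - 19} + 252\right) \left(-10 + 19 \cdot 17\right) = \left(\sqrt{-21} + 252\right) \left(-10 + 323\right) = \left(i \sqrt{21} + 252\right) 313 = \left(252 + i \sqrt{21}\right) 313 = 78876 + 313 i \sqrt{21}$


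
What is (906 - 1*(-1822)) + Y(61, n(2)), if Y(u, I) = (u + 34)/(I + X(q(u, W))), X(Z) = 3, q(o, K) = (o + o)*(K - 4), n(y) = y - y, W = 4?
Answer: 8279/3 ≈ 2759.7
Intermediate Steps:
n(y) = 0
q(o, K) = 2*o*(-4 + K) (q(o, K) = (2*o)*(-4 + K) = 2*o*(-4 + K))
Y(u, I) = (34 + u)/(3 + I) (Y(u, I) = (u + 34)/(I + 3) = (34 + u)/(3 + I))
(906 - 1*(-1822)) + Y(61, n(2)) = (906 - 1*(-1822)) + (34 + 61)/(3 + 0) = (906 + 1822) + 95/3 = 2728 + (⅓)*95 = 2728 + 95/3 = 8279/3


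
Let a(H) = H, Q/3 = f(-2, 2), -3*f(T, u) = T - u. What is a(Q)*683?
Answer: 2732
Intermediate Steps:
f(T, u) = -T/3 + u/3 (f(T, u) = -(T - u)/3 = -T/3 + u/3)
Q = 4 (Q = 3*(-⅓*(-2) + (⅓)*2) = 3*(⅔ + ⅔) = 3*(4/3) = 4)
a(Q)*683 = 4*683 = 2732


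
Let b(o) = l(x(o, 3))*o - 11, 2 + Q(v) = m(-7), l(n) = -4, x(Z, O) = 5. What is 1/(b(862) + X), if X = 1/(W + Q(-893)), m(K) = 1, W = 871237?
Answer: -871236/3013605323 ≈ -0.00028910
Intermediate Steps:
Q(v) = -1 (Q(v) = -2 + 1 = -1)
X = 1/871236 (X = 1/(871237 - 1) = 1/871236 ≈ 1.1478e-6)
b(o) = -11 - 4*o (b(o) = -4*o - 11 = -11 - 4*o)
1/(b(862) + X) = 1/((-11 - 4*862) + 1/871236) = 1/((-11 - 3448) + 1/871236) = 1/(-3459 + 1/871236) = 1/(-3013605323/871236) = -871236/3013605323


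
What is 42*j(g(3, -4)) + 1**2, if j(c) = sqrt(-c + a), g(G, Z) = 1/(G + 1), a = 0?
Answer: 1 + 21*I ≈ 1.0 + 21.0*I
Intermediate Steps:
g(G, Z) = 1/(1 + G)
j(c) = sqrt(-c) (j(c) = sqrt(-c + 0) = sqrt(-c))
42*j(g(3, -4)) + 1**2 = 42*sqrt(-1/(1 + 3)) + 1**2 = 42*sqrt(-1/4) + 1 = 42*(I/2) + 1 = 21*I + 1 = 1 + 21*I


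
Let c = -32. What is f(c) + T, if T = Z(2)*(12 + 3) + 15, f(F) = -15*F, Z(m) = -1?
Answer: 480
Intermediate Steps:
T = 0 (T = -(12 + 3) + 15 = -1*15 + 15 = -15 + 15 = 0)
f(c) + T = -15*(-32) + 0 = 480 + 0 = 480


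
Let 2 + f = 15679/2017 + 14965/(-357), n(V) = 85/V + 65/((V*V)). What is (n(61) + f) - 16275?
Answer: -43699923215665/2679376749 ≈ -16310.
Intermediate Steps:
n(V) = 65/V² + 85/V (n(V) = 85/V + 65/(V²) = 85/V + 65/V² = 65/V² + 85/V)
f = -26027140/720069 (f = -2 + (15679/2017 + 14965/(-357)) = -2 + (15679*(1/2017) + 14965*(-1/357)) = -2 + (15679/2017 - 14965/357) = -2 - 24587002/720069 = -26027140/720069 ≈ -36.145)
(n(61) + f) - 16275 = (5*(13 + 17*61)/61² - 26027140/720069) - 16275 = (5*(1/3721)*(13 + 1037) - 26027140/720069) - 16275 = (5*(1/3721)*1050 - 26027140/720069) - 16275 = (5250/3721 - 26027140/720069) - 16275 = -93066625690/2679376749 - 16275 = -43699923215665/2679376749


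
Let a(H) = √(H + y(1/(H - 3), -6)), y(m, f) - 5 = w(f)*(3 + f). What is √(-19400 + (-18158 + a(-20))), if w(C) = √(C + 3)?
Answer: √(-37558 + √3*√(-5 - I*√3)) ≈ 0.01 - 193.8*I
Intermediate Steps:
w(C) = √(3 + C)
y(m, f) = 5 + (3 + f)^(3/2) (y(m, f) = 5 + √(3 + f)*(3 + f) = 5 + (3 + f)^(3/2))
a(H) = √(5 + H - 3*I*√3) (a(H) = √(H + (5 + 3*√(3 - 6) - 6*√(3 - 6))) = √(H + (5 + 3*√(-3) - 6*I*√3)) = √(H + (5 + 3*(I*√3) - 6*I*√3)) = √(H + (5 + 3*I*√3 - 6*I*√3)) = √(H + (5 - 3*I*√3)) = √(5 + H - 3*I*√3))
√(-19400 + (-18158 + a(-20))) = √(-19400 + (-18158 + √(5 - 20 - 3*I*√3))) = √(-19400 + (-18158 + √(-15 - 3*I*√3))) = √(-37558 + √(-15 - 3*I*√3))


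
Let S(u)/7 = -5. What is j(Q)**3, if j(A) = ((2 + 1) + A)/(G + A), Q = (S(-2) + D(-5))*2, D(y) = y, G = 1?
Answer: 456533/493039 ≈ 0.92596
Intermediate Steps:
S(u) = -35 (S(u) = 7*(-5) = -35)
Q = -80 (Q = (-35 - 5)*2 = -40*2 = -80)
j(A) = (3 + A)/(1 + A) (j(A) = ((2 + 1) + A)/(1 + A) = (3 + A)/(1 + A))
j(Q)**3 = ((3 - 80)/(1 - 80))**3 = (-77/(-79))**3 = (-1/79*(-77))**3 = (77/79)**3 = 456533/493039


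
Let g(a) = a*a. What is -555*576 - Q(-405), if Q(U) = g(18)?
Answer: -320004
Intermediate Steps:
g(a) = a**2
Q(U) = 324 (Q(U) = 18**2 = 324)
-555*576 - Q(-405) = -555*576 - 1*324 = -319680 - 324 = -320004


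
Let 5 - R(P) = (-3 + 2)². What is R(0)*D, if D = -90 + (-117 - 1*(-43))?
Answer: -656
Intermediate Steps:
D = -164 (D = -90 + (-117 + 43) = -90 - 74 = -164)
R(P) = 4 (R(P) = 5 - (-3 + 2)² = 5 - 1*(-1)² = 5 - 1*1 = 5 - 1 = 4)
R(0)*D = 4*(-164) = -656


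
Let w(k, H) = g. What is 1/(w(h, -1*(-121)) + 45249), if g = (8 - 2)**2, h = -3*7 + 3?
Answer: 1/45285 ≈ 2.2082e-5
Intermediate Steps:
h = -18 (h = -21 + 3 = -18)
g = 36 (g = 6**2 = 36)
w(k, H) = 36
1/(w(h, -1*(-121)) + 45249) = 1/(36 + 45249) = 1/45285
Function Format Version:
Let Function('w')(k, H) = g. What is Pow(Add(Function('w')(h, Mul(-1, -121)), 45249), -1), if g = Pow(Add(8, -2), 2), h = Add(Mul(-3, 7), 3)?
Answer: Rational(1, 45285) ≈ 2.2082e-5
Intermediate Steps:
h = -18 (h = Add(-21, 3) = -18)
g = 36 (g = Pow(6, 2) = 36)
Function('w')(k, H) = 36
Pow(Add(Function('w')(h, Mul(-1, -121)), 45249), -1) = Pow(Add(36, 45249), -1) = Pow(45285, -1) = Rational(1, 45285)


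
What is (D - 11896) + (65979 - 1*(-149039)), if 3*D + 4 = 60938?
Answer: 670300/3 ≈ 2.2343e+5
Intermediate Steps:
D = 60934/3 (D = -4/3 + (⅓)*60938 = -4/3 + 60938/3 = 60934/3 ≈ 20311.)
(D - 11896) + (65979 - 1*(-149039)) = (60934/3 - 11896) + (65979 - 1*(-149039)) = 25246/3 + (65979 + 149039) = 25246/3 + 215018 = 670300/3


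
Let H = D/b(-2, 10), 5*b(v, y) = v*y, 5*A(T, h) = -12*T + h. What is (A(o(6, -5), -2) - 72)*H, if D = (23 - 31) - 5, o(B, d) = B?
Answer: -2821/10 ≈ -282.10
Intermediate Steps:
D = -13 (D = -8 - 5 = -13)
A(T, h) = -12*T/5 + h/5 (A(T, h) = (-12*T + h)/5 = (h - 12*T)/5 = -12*T/5 + h/5)
b(v, y) = v*y/5 (b(v, y) = (v*y)/5 = v*y/5)
H = 13/4 (H = -13/((⅕)*(-2)*10) = -13/(-4) = -13*(-¼) = 13/4 ≈ 3.2500)
(A(o(6, -5), -2) - 72)*H = ((-12/5*6 + (⅕)*(-2)) - 72)*(13/4) = ((-72/5 - ⅖) - 72)*(13/4) = (-74/5 - 72)*(13/4) = -434/5*13/4 = -2821/10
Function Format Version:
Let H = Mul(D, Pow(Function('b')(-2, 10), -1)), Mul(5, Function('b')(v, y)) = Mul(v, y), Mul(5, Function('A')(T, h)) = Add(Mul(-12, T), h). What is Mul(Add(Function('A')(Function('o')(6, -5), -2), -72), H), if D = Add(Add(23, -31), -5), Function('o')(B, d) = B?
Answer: Rational(-2821, 10) ≈ -282.10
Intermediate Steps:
D = -13 (D = Add(-8, -5) = -13)
Function('A')(T, h) = Add(Mul(Rational(-12, 5), T), Mul(Rational(1, 5), h)) (Function('A')(T, h) = Mul(Rational(1, 5), Add(Mul(-12, T), h)) = Mul(Rational(1, 5), Add(h, Mul(-12, T))) = Add(Mul(Rational(-12, 5), T), Mul(Rational(1, 5), h)))
Function('b')(v, y) = Mul(Rational(1, 5), v, y) (Function('b')(v, y) = Mul(Rational(1, 5), Mul(v, y)) = Mul(Rational(1, 5), v, y))
H = Rational(13, 4) (H = Mul(-13, Pow(Mul(Rational(1, 5), -2, 10), -1)) = Mul(-13, Pow(-4, -1)) = Mul(-13, Rational(-1, 4)) = Rational(13, 4) ≈ 3.2500)
Mul(Add(Function('A')(Function('o')(6, -5), -2), -72), H) = Mul(Add(Add(Mul(Rational(-12, 5), 6), Mul(Rational(1, 5), -2)), -72), Rational(13, 4)) = Mul(Add(Add(Rational(-72, 5), Rational(-2, 5)), -72), Rational(13, 4)) = Mul(Add(Rational(-74, 5), -72), Rational(13, 4)) = Mul(Rational(-434, 5), Rational(13, 4)) = Rational(-2821, 10)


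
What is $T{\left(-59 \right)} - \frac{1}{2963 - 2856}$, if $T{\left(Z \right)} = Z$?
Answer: $- \frac{6314}{107} \approx -59.009$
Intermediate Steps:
$T{\left(-59 \right)} - \frac{1}{2963 - 2856} = -59 - \frac{1}{2963 - 2856} = -59 - \frac{1}{107} = - \frac{6314}{107}$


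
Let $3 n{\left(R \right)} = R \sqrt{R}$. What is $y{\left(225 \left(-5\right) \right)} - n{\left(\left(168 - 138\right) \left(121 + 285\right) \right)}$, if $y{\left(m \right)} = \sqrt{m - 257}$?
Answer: $- 8120 \sqrt{3045} + i \sqrt{1382} \approx -4.4807 \cdot 10^{5} + 37.175 i$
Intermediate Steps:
$y{\left(m \right)} = \sqrt{-257 + m}$
$n{\left(R \right)} = \frac{R^{\frac{3}{2}}}{3}$ ($n{\left(R \right)} = \frac{R \sqrt{R}}{3} = \frac{R^{\frac{3}{2}}}{3}$)
$y{\left(225 \left(-5\right) \right)} - n{\left(\left(168 - 138\right) \left(121 + 285\right) \right)} = \sqrt{-257 + 225 \left(-5\right)} - \frac{\left(\left(168 - 138\right) \left(121 + 285\right)\right)^{\frac{3}{2}}}{3} = \sqrt{-257 - 1125} - \frac{\left(30 \cdot 406\right)^{\frac{3}{2}}}{3} = \sqrt{-1382} - \frac{12180^{\frac{3}{2}}}{3} = i \sqrt{1382} - \frac{24360 \sqrt{3045}}{3} = i \sqrt{1382} - 8120 \sqrt{3045} = - 8120 \sqrt{3045} + i \sqrt{1382}$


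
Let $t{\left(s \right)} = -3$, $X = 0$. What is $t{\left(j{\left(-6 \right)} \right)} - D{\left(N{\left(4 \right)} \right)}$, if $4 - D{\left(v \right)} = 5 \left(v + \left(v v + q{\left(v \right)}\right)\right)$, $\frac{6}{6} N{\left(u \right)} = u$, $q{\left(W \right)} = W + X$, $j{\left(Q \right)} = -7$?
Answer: $113$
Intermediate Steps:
$q{\left(W \right)} = W$ ($q{\left(W \right)} = W + 0 = W$)
$N{\left(u \right)} = u$
$D{\left(v \right)} = 4 - 10 v - 5 v^{2}$ ($D{\left(v \right)} = 4 - 5 \left(v + \left(v v + v\right)\right) = 4 - 5 \left(v + \left(v^{2} + v\right)\right) = 4 - 5 \left(v + \left(v + v^{2}\right)\right) = 4 - 5 \left(v^{2} + 2 v\right) = 4 - \left(5 v^{2} + 10 v\right) = 4 - 10 v - 5 v^{2}$)
$t{\left(j{\left(-6 \right)} \right)} - D{\left(N{\left(4 \right)} \right)} = -3 - \left(4 - 40 - 5 \cdot 4^{2}\right) = -3 - \left(4 - 40 - 80\right) = -3 - -116 = -3 + 116 = 113$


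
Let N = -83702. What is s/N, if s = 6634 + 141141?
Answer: -147775/83702 ≈ -1.7655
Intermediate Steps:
s = 147775
s/N = 147775/(-83702) = 147775*(-1/83702) = -147775/83702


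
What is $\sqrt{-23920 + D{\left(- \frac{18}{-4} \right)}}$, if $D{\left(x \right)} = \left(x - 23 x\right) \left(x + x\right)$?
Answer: $i \sqrt{24811} \approx 157.52 i$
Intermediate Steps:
$D{\left(x \right)} = - 44 x^{2}$ ($D{\left(x \right)} = - 22 x 2 x = - 44 x^{2}$)
$\sqrt{-23920 + D{\left(- \frac{18}{-4} \right)}} = \sqrt{-23920 - 44 \left(- \frac{18}{-4}\right)^{2}} = \sqrt{-23920 - 44 \left(\left(-18\right) \left(- \frac{1}{4}\right)\right)^{2}} = \sqrt{-23920 - 44 \left(\frac{9}{2}\right)^{2}} = \sqrt{-23920 - 891} = \sqrt{-24811} = i \sqrt{24811}$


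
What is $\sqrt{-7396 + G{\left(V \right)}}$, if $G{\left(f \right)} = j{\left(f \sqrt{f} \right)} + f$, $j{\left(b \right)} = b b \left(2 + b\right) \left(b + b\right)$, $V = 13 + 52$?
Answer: $\sqrt{150837773919 + 71402500 \sqrt{65}} \approx 3.8912 \cdot 10^{5}$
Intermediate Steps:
$V = 65$
$j{\left(b \right)} = 2 b^{3} \left(2 + b\right)$ ($j{\left(b \right)} = b^{2} \left(2 + b\right) 2 b = b^{2} \cdot 2 b \left(2 + b\right) = 2 b^{3} \left(2 + b\right)$)
$G{\left(f \right)} = f + 2 f^{\frac{9}{2}} \left(2 + f^{\frac{3}{2}}\right)$ ($G{\left(f \right)} = 2 \left(f \sqrt{f}\right)^{3} \left(2 + f \sqrt{f}\right) + f = 2 \left(f^{\frac{3}{2}}\right)^{3} \left(2 + f^{\frac{3}{2}}\right) + f = 2 f^{\frac{9}{2}} \left(2 + f^{\frac{3}{2}}\right) + f = f + 2 f^{\frac{9}{2}} \left(2 + f^{\frac{3}{2}}\right)$)
$\sqrt{-7396 + G{\left(V \right)}} = \sqrt{-7396 + \left(65 + 2 \cdot 65^{6} + 4 \cdot 65^{\frac{9}{2}}\right)} = \sqrt{-7396 + \left(65 + 2 \cdot 75418890625 + 4 \cdot 17850625 \sqrt{65}\right)} = \sqrt{-7396 + \left(65 + 150837781250 + 71402500 \sqrt{65}\right)} = \sqrt{-7396 + \left(150837781315 + 71402500 \sqrt{65}\right)} = \sqrt{150837773919 + 71402500 \sqrt{65}}$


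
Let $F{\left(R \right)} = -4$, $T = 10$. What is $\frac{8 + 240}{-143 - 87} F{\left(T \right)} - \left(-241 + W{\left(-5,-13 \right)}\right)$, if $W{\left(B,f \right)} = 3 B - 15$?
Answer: $\frac{31661}{115} \approx 275.31$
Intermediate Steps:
$W{\left(B,f \right)} = -15 + 3 B$
$\frac{8 + 240}{-143 - 87} F{\left(T \right)} - \left(-241 + W{\left(-5,-13 \right)}\right) = \frac{8 + 240}{-143 - 87} \left(-4\right) + \left(241 - \left(-15 + 3 \left(-5\right)\right)\right) = \frac{248}{-230} \left(-4\right) + \left(241 - \left(-15 - 15\right)\right) = 248 \left(- \frac{1}{230}\right) \left(-4\right) + \left(241 - -30\right) = \left(- \frac{124}{115}\right) \left(-4\right) + \left(241 + 30\right) = \frac{496}{115} + 271 = \frac{31661}{115}$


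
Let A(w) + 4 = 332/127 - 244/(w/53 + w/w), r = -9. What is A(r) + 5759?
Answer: 7632796/1397 ≈ 5463.7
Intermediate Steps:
A(w) = -176/127 - 244/(1 + w/53) (A(w) = -4 + (332/127 - 244/(w/53 + w/w)) = -4 + (332*(1/127) - 244/(w*(1/53) + 1)) = -4 + (332/127 - 244/(w/53 + 1)) = -4 + (332/127 - 244/(1 + w/53)) = -176/127 - 244/(1 + w/53))
A(r) + 5759 = 4*(-412923 - 44*(-9))/(127*(53 - 9)) + 5759 = (4/127)*(-412923 + 396)/44 + 5759 = (4/127)*(1/44)*(-412527) + 5759 = -412527/1397 + 5759 = 7632796/1397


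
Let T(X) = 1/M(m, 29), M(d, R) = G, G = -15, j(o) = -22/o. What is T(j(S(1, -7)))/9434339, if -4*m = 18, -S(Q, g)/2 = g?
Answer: -1/141515085 ≈ -7.0664e-9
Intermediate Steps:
S(Q, g) = -2*g
m = -9/2 (m = -1/4*18 = -9/2 ≈ -4.5000)
M(d, R) = -15
T(X) = -1/15 (T(X) = 1/(-15) = -1/15)
T(j(S(1, -7)))/9434339 = -1/15/9434339 = -1/15*1/9434339 = -1/141515085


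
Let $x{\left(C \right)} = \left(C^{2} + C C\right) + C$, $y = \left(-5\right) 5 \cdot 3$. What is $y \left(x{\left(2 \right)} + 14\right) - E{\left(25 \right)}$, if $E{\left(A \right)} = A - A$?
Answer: $-1800$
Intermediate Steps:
$E{\left(A \right)} = 0$
$y = -75$ ($y = \left(-25\right) 3 = -75$)
$x{\left(C \right)} = C + 2 C^{2}$ ($x{\left(C \right)} = \left(C^{2} + C^{2}\right) + C = 2 C^{2} + C = C + 2 C^{2}$)
$y \left(x{\left(2 \right)} + 14\right) - E{\left(25 \right)} = - 75 \left(2 \left(1 + 2 \cdot 2\right) + 14\right) - 0 = - 75 \left(2 \left(1 + 4\right) + 14\right) + 0 = - 75 \left(2 \cdot 5 + 14\right) + 0 = - 75 \left(10 + 14\right) + 0 = \left(-75\right) 24 + 0 = -1800 + 0 = -1800$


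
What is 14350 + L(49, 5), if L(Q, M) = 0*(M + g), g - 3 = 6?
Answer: 14350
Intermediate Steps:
g = 9 (g = 3 + 6 = 9)
L(Q, M) = 0 (L(Q, M) = 0*(M + 9) = 0*(9 + M) = 0)
14350 + L(49, 5) = 14350 + 0 = 14350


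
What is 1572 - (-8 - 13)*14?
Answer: 1866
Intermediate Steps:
1572 - (-8 - 13)*14 = 1572 - (-21)*14 = 1572 - 1*(-294) = 1572 + 294 = 1866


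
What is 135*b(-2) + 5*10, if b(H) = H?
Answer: -220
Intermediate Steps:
135*b(-2) + 5*10 = 135*(-2) + 5*10 = -270 + 50 = -220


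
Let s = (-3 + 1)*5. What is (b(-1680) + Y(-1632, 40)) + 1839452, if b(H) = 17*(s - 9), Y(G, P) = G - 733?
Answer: 1836764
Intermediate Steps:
Y(G, P) = -733 + G
s = -10 (s = -2*5 = -10)
b(H) = -323 (b(H) = 17*(-10 - 9) = 17*(-19) = -323)
(b(-1680) + Y(-1632, 40)) + 1839452 = (-323 + (-733 - 1632)) + 1839452 = (-323 - 2365) + 1839452 = -2688 + 1839452 = 1836764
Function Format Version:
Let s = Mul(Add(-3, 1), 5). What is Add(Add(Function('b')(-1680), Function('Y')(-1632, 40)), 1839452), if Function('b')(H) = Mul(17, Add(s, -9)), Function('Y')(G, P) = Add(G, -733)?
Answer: 1836764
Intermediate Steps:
Function('Y')(G, P) = Add(-733, G)
s = -10 (s = Mul(-2, 5) = -10)
Function('b')(H) = -323 (Function('b')(H) = Mul(17, Add(-10, -9)) = Mul(17, -19) = -323)
Add(Add(Function('b')(-1680), Function('Y')(-1632, 40)), 1839452) = Add(Add(-323, Add(-733, -1632)), 1839452) = Add(Add(-323, -2365), 1839452) = Add(-2688, 1839452) = 1836764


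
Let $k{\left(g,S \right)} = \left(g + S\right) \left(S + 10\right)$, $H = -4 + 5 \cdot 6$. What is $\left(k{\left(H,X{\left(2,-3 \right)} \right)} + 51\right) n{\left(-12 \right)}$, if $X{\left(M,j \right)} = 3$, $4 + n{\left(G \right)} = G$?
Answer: $-6848$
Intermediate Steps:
$n{\left(G \right)} = -4 + G$
$H = 26$ ($H = -4 + 30 = 26$)
$k{\left(g,S \right)} = \left(10 + S\right) \left(S + g\right)$ ($k{\left(g,S \right)} = \left(S + g\right) \left(10 + S\right) = \left(10 + S\right) \left(S + g\right)$)
$\left(k{\left(H,X{\left(2,-3 \right)} \right)} + 51\right) n{\left(-12 \right)} = \left(\left(3^{2} + 10 \cdot 3 + 10 \cdot 26 + 3 \cdot 26\right) + 51\right) \left(-4 - 12\right) = \left(\left(9 + 30 + 260 + 78\right) + 51\right) \left(-16\right) = \left(377 + 51\right) \left(-16\right) = 428 \left(-16\right) = -6848$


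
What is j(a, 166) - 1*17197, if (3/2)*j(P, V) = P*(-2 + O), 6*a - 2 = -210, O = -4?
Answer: -51175/3 ≈ -17058.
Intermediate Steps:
a = -104/3 (a = ⅓ + (⅙)*(-210) = ⅓ - 35 = -104/3 ≈ -34.667)
j(P, V) = -4*P (j(P, V) = 2*(P*(-2 - 4))/3 = 2*(P*(-6))/3 = 2*(-6*P)/3 = -4*P)
j(a, 166) - 1*17197 = -4*(-104/3) - 1*17197 = 416/3 - 17197 = -51175/3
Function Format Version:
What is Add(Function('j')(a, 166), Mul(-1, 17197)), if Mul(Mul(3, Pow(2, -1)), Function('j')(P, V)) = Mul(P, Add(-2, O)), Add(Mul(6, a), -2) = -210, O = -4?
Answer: Rational(-51175, 3) ≈ -17058.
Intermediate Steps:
a = Rational(-104, 3) (a = Add(Rational(1, 3), Mul(Rational(1, 6), -210)) = Add(Rational(1, 3), -35) = Rational(-104, 3) ≈ -34.667)
Function('j')(P, V) = Mul(-4, P) (Function('j')(P, V) = Mul(Rational(2, 3), Mul(P, Add(-2, -4))) = Mul(Rational(2, 3), Mul(P, -6)) = Mul(Rational(2, 3), Mul(-6, P)) = Mul(-4, P))
Add(Function('j')(a, 166), Mul(-1, 17197)) = Add(Mul(-4, Rational(-104, 3)), Mul(-1, 17197)) = Add(Rational(416, 3), -17197) = Rational(-51175, 3)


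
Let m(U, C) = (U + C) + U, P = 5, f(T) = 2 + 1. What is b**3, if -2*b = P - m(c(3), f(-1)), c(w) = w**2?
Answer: 512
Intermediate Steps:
f(T) = 3
m(U, C) = C + 2*U (m(U, C) = (C + U) + U = C + 2*U)
b = 8 (b = -(5 - (3 + 2*3**2))/2 = -(5 - (3 + 2*9))/2 = -(5 - (3 + 18))/2 = -(5 - 1*21)/2 = -(5 - 21)/2 = -1/2*(-16) = 8)
b**3 = 8**3 = 512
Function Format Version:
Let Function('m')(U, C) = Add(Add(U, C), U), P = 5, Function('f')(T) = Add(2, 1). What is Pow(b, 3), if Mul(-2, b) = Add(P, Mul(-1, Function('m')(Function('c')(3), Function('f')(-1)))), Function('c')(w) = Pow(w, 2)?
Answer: 512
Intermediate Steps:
Function('f')(T) = 3
Function('m')(U, C) = Add(C, Mul(2, U)) (Function('m')(U, C) = Add(Add(C, U), U) = Add(C, Mul(2, U)))
b = 8 (b = Mul(Rational(-1, 2), Add(5, Mul(-1, Add(3, Mul(2, Pow(3, 2)))))) = Mul(Rational(-1, 2), Add(5, Mul(-1, Add(3, Mul(2, 9))))) = Mul(Rational(-1, 2), Add(5, Mul(-1, Add(3, 18)))) = Mul(Rational(-1, 2), Add(5, Mul(-1, 21))) = Mul(Rational(-1, 2), Add(5, -21)) = Mul(Rational(-1, 2), -16) = 8)
Pow(b, 3) = Pow(8, 3) = 512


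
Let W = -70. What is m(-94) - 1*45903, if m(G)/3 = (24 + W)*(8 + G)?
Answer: -34035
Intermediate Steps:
m(G) = -1104 - 138*G (m(G) = 3*((24 - 70)*(8 + G)) = 3*(-46*(8 + G)) = 3*(-368 - 46*G) = -1104 - 138*G)
m(-94) - 1*45903 = (-1104 - 138*(-94)) - 1*45903 = (-1104 + 12972) - 45903 = 11868 - 45903 = -34035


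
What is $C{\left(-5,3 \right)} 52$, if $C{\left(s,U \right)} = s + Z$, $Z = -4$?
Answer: $-468$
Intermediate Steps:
$C{\left(s,U \right)} = -4 + s$ ($C{\left(s,U \right)} = s - 4 = -4 + s$)
$C{\left(-5,3 \right)} 52 = \left(-4 - 5\right) 52 = \left(-9\right) 52 = -468$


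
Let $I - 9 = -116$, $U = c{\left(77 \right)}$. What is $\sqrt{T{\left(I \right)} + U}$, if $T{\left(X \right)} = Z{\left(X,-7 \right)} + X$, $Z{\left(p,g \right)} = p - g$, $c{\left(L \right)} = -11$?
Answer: $i \sqrt{218} \approx 14.765 i$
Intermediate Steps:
$U = -11$
$I = -107$ ($I = 9 - 116 = -107$)
$T{\left(X \right)} = 7 + 2 X$ ($T{\left(X \right)} = \left(X - -7\right) + X = \left(X + 7\right) + X = \left(7 + X\right) + X = 7 + 2 X$)
$\sqrt{T{\left(I \right)} + U} = \sqrt{\left(7 + 2 \left(-107\right)\right) - 11} = \sqrt{\left(7 - 214\right) - 11} = \sqrt{-207 - 11} = \sqrt{-218} = i \sqrt{218}$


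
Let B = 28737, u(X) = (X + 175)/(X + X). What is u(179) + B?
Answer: 5144100/179 ≈ 28738.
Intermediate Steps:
u(X) = (175 + X)/(2*X) (u(X) = (175 + X)/((2*X)) = (175 + X)*(1/(2*X)) = (175 + X)/(2*X))
u(179) + B = (½)*(175 + 179)/179 + 28737 = (½)*(1/179)*354 + 28737 = 177/179 + 28737 = 5144100/179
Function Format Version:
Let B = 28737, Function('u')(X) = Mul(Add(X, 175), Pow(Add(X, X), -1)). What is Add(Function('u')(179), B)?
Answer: Rational(5144100, 179) ≈ 28738.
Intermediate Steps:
Function('u')(X) = Mul(Rational(1, 2), Pow(X, -1), Add(175, X)) (Function('u')(X) = Mul(Add(175, X), Pow(Mul(2, X), -1)) = Mul(Add(175, X), Mul(Rational(1, 2), Pow(X, -1))) = Mul(Rational(1, 2), Pow(X, -1), Add(175, X)))
Add(Function('u')(179), B) = Add(Mul(Rational(1, 2), Pow(179, -1), Add(175, 179)), 28737) = Add(Mul(Rational(1, 2), Rational(1, 179), 354), 28737) = Add(Rational(177, 179), 28737) = Rational(5144100, 179)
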